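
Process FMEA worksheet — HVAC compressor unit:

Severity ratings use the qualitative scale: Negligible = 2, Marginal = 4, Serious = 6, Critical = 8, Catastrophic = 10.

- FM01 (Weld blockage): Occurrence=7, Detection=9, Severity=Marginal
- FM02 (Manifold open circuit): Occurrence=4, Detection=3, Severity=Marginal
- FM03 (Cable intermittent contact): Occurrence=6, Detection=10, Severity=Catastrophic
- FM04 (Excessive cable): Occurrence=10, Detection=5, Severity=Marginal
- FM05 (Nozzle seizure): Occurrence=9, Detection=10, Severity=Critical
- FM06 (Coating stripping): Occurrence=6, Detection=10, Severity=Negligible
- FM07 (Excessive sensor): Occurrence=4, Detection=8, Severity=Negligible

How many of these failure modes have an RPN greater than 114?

5

RPN = Severity × Occurrence × Detection:
  FM01: 4 × 7 × 9 = 252
  FM02: 4 × 4 × 3 = 48
  FM03: 10 × 6 × 10 = 600
  FM04: 4 × 10 × 5 = 200
  FM05: 8 × 9 × 10 = 720
  FM06: 2 × 6 × 10 = 120
  FM07: 2 × 4 × 8 = 64
Modes with RPN > 114: FM01 (252), FM03 (600), FM04 (200), FM05 (720), FM06 (120) → 5.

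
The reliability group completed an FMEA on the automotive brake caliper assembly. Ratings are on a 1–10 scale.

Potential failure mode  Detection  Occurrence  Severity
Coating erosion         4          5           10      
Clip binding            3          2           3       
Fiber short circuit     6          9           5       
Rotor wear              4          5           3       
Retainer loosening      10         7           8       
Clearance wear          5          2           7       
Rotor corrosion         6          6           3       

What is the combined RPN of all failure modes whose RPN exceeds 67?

1208

RPN = Severity × Occurrence × Detection:
  Coating erosion: 10 × 5 × 4 = 200
  Clip binding: 3 × 2 × 3 = 18
  Fiber short circuit: 5 × 9 × 6 = 270
  Rotor wear: 3 × 5 × 4 = 60
  Retainer loosening: 8 × 7 × 10 = 560
  Clearance wear: 7 × 2 × 5 = 70
  Rotor corrosion: 3 × 6 × 6 = 108
RPN > 67: Coating erosion (200), Fiber short circuit (270), Retainer loosening (560), Clearance wear (70), Rotor corrosion (108).
Sum: 200 + 270 + 560 + 70 + 108 = 1208.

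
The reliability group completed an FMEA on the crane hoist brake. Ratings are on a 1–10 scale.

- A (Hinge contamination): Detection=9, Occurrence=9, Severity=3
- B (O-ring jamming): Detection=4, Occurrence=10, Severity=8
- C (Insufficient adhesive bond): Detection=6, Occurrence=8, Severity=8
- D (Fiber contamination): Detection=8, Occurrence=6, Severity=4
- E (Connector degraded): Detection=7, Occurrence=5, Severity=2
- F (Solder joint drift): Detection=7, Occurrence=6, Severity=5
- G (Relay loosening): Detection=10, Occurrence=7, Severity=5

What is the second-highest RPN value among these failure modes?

350

RPN = Severity × Occurrence × Detection:
  A: 3 × 9 × 9 = 243
  B: 8 × 10 × 4 = 320
  C: 8 × 8 × 6 = 384
  D: 4 × 6 × 8 = 192
  E: 2 × 5 × 7 = 70
  F: 5 × 6 × 7 = 210
  G: 5 × 7 × 10 = 350
Sorted descending: 384, 350, 320, 243, 210, 192, 70.
The second-highest RPN is 350 (G).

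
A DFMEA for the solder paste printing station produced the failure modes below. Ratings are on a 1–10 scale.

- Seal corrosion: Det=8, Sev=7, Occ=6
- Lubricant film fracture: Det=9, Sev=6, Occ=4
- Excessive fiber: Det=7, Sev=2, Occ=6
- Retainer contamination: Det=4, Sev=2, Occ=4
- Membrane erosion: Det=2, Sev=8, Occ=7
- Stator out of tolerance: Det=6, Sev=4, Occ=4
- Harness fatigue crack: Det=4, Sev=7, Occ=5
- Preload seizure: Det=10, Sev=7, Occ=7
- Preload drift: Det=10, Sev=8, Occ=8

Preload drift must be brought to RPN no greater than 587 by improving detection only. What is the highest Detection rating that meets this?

Preload drift: S=8, O=8, D=10 → current RPN = 640.
Fixed product = 64. Need 64 × D ≤ 587, so D ≤ 587/64 = 9.17.
Maximum integer Detection rating = 9 (gives RPN 576; D=10 would give 640 > 587).

9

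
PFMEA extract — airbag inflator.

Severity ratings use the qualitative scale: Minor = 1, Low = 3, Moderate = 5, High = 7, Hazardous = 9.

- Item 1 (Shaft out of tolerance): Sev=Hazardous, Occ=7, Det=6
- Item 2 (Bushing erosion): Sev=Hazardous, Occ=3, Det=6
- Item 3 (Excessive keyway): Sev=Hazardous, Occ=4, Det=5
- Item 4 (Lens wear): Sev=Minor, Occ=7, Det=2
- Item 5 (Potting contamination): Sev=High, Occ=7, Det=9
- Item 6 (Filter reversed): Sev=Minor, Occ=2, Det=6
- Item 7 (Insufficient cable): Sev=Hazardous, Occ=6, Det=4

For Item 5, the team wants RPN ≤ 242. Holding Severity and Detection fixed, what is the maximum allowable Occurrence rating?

3

Item 5: S=7, O=7, D=9 → current RPN = 441.
Fixed product = 63. Need 63 × O ≤ 242, so O ≤ 242/63 = 3.84.
Maximum integer Occurrence rating = 3 (gives RPN 189; O=4 would give 252 > 242).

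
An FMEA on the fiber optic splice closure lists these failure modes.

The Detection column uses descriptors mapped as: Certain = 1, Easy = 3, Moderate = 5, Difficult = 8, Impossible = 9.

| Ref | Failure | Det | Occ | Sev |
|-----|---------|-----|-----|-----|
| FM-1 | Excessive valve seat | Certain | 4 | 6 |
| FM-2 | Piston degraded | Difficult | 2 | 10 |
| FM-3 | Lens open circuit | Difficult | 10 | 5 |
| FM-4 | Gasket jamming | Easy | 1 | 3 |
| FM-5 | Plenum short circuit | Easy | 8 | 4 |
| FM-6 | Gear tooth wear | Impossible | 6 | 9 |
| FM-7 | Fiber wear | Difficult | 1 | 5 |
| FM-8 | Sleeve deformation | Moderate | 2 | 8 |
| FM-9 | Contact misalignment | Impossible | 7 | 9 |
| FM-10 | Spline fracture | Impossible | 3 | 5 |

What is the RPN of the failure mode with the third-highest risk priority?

RPN = Severity × Occurrence × Detection:
  FM-1: 6 × 4 × 1 = 24
  FM-2: 10 × 2 × 8 = 160
  FM-3: 5 × 10 × 8 = 400
  FM-4: 3 × 1 × 3 = 9
  FM-5: 4 × 8 × 3 = 96
  FM-6: 9 × 6 × 9 = 486
  FM-7: 5 × 1 × 8 = 40
  FM-8: 8 × 2 × 5 = 80
  FM-9: 9 × 7 × 9 = 567
  FM-10: 5 × 3 × 9 = 135
Sorted descending: 567, 486, 400, 160, 135, 96, 80, 40, 24, 9.
The third-highest RPN is 400 (FM-3).

400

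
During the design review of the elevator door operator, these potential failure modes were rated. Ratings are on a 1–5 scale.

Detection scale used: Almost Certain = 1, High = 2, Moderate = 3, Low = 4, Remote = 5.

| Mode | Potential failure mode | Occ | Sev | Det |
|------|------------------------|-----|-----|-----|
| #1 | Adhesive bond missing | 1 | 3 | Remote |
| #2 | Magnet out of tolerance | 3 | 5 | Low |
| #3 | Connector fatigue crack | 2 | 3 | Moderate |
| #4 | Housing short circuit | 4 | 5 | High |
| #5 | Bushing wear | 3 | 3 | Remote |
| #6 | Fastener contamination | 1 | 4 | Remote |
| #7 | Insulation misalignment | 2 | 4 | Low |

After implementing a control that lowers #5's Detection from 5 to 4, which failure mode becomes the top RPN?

RPN = Severity × Occurrence × Detection:
  #1: 3 × 1 × 5 = 15
  #2: 5 × 3 × 4 = 60
  #3: 3 × 2 × 3 = 18
  #4: 5 × 4 × 2 = 40
  #5: 3 × 3 × 5 = 45
  #6: 4 × 1 × 5 = 20
  #7: 4 × 2 × 4 = 32
After action: #5 → 3 × 3 × 4 = 36.
Revised RPNs: #2=60, #4=40, #5=36, #7=32, #6=20, #3=18, #1=15.
Highest is now #2 (60).

#2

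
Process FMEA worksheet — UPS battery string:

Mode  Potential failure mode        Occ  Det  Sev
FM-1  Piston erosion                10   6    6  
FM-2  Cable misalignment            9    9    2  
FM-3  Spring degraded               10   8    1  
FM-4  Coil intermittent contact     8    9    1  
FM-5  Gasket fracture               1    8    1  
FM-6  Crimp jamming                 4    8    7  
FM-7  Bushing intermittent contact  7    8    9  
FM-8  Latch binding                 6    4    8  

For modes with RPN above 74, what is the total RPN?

1522

RPN = Severity × Occurrence × Detection:
  FM-1: 6 × 10 × 6 = 360
  FM-2: 2 × 9 × 9 = 162
  FM-3: 1 × 10 × 8 = 80
  FM-4: 1 × 8 × 9 = 72
  FM-5: 1 × 1 × 8 = 8
  FM-6: 7 × 4 × 8 = 224
  FM-7: 9 × 7 × 8 = 504
  FM-8: 8 × 6 × 4 = 192
RPN > 74: FM-1 (360), FM-2 (162), FM-3 (80), FM-6 (224), FM-7 (504), FM-8 (192).
Sum: 360 + 162 + 80 + 224 + 504 + 192 = 1522.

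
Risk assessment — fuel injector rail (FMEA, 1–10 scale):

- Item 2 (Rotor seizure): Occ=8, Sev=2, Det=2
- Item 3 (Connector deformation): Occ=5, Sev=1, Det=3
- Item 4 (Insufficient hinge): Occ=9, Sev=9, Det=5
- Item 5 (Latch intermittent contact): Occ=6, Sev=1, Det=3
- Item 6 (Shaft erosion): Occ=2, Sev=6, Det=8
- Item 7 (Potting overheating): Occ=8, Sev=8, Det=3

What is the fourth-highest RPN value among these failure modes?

RPN = Severity × Occurrence × Detection:
  Item 2: 2 × 8 × 2 = 32
  Item 3: 1 × 5 × 3 = 15
  Item 4: 9 × 9 × 5 = 405
  Item 5: 1 × 6 × 3 = 18
  Item 6: 6 × 2 × 8 = 96
  Item 7: 8 × 8 × 3 = 192
Sorted descending: 405, 192, 96, 32, 18, 15.
The fourth-highest RPN is 32 (Item 2).

32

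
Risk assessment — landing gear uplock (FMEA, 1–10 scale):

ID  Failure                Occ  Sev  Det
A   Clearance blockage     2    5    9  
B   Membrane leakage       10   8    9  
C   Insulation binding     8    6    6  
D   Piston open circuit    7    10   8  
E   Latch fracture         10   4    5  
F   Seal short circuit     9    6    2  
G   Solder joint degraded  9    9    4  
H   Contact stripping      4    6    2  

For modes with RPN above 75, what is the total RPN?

2290

RPN = Severity × Occurrence × Detection:
  A: 5 × 2 × 9 = 90
  B: 8 × 10 × 9 = 720
  C: 6 × 8 × 6 = 288
  D: 10 × 7 × 8 = 560
  E: 4 × 10 × 5 = 200
  F: 6 × 9 × 2 = 108
  G: 9 × 9 × 4 = 324
  H: 6 × 4 × 2 = 48
RPN > 75: A (90), B (720), C (288), D (560), E (200), F (108), G (324).
Sum: 90 + 720 + 288 + 560 + 200 + 108 + 324 = 2290.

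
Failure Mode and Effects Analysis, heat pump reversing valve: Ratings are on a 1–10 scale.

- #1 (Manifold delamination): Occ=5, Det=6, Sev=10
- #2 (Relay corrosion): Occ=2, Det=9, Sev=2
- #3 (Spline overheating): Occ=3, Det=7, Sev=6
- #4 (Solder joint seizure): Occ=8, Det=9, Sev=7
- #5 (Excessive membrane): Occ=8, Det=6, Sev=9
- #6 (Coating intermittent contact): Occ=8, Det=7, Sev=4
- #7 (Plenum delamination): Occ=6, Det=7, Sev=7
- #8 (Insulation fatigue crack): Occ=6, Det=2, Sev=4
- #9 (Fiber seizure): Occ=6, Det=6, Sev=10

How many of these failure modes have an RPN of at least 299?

4

RPN = Severity × Occurrence × Detection:
  #1: 10 × 5 × 6 = 300
  #2: 2 × 2 × 9 = 36
  #3: 6 × 3 × 7 = 126
  #4: 7 × 8 × 9 = 504
  #5: 9 × 8 × 6 = 432
  #6: 4 × 8 × 7 = 224
  #7: 7 × 6 × 7 = 294
  #8: 4 × 6 × 2 = 48
  #9: 10 × 6 × 6 = 360
Modes with RPN ≥ 299: #1 (300), #4 (504), #5 (432), #9 (360) → 4.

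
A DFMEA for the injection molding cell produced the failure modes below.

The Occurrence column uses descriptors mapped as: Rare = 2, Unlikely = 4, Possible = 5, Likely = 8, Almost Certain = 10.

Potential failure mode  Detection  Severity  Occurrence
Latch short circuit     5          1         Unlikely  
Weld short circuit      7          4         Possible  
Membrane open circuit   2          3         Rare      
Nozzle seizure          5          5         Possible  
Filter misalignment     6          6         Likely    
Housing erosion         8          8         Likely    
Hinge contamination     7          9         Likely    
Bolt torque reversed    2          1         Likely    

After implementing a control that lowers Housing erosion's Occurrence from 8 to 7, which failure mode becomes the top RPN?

Hinge contamination

RPN = Severity × Occurrence × Detection:
  Latch short circuit: 1 × 4 × 5 = 20
  Weld short circuit: 4 × 5 × 7 = 140
  Membrane open circuit: 3 × 2 × 2 = 12
  Nozzle seizure: 5 × 5 × 5 = 125
  Filter misalignment: 6 × 8 × 6 = 288
  Housing erosion: 8 × 8 × 8 = 512
  Hinge contamination: 9 × 8 × 7 = 504
  Bolt torque reversed: 1 × 8 × 2 = 16
After action: Housing erosion → 8 × 7 × 8 = 448.
Revised RPNs: Hinge contamination=504, Housing erosion=448, Filter misalignment=288, Weld short circuit=140, Nozzle seizure=125, Latch short circuit=20, Bolt torque reversed=16, Membrane open circuit=12.
Highest is now Hinge contamination (504).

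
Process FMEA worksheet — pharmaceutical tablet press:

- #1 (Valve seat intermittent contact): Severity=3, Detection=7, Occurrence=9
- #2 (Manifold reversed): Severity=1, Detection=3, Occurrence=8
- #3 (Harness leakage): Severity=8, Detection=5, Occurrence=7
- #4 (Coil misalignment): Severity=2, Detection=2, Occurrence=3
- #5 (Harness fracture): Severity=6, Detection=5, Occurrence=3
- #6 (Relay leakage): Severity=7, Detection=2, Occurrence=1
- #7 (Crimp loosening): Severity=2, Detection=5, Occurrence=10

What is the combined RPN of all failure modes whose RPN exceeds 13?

RPN = Severity × Occurrence × Detection:
  #1: 3 × 9 × 7 = 189
  #2: 1 × 8 × 3 = 24
  #3: 8 × 7 × 5 = 280
  #4: 2 × 3 × 2 = 12
  #5: 6 × 3 × 5 = 90
  #6: 7 × 1 × 2 = 14
  #7: 2 × 10 × 5 = 100
RPN > 13: #1 (189), #2 (24), #3 (280), #5 (90), #6 (14), #7 (100).
Sum: 189 + 24 + 280 + 90 + 14 + 100 = 697.

697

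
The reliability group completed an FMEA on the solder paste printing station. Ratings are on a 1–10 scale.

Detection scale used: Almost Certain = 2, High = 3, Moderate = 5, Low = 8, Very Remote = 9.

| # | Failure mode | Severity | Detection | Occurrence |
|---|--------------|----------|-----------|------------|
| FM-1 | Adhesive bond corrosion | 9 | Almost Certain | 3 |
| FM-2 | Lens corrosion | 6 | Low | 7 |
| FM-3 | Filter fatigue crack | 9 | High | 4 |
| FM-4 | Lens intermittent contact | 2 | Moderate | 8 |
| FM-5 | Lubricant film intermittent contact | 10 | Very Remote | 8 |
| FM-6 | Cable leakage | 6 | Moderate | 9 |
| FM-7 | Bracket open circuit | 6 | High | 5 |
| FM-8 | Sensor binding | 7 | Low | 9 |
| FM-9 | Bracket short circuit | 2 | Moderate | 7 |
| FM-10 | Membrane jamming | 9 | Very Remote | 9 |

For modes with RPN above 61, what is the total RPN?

2907

RPN = Severity × Occurrence × Detection:
  FM-1: 9 × 3 × 2 = 54
  FM-2: 6 × 7 × 8 = 336
  FM-3: 9 × 4 × 3 = 108
  FM-4: 2 × 8 × 5 = 80
  FM-5: 10 × 8 × 9 = 720
  FM-6: 6 × 9 × 5 = 270
  FM-7: 6 × 5 × 3 = 90
  FM-8: 7 × 9 × 8 = 504
  FM-9: 2 × 7 × 5 = 70
  FM-10: 9 × 9 × 9 = 729
RPN > 61: FM-2 (336), FM-3 (108), FM-4 (80), FM-5 (720), FM-6 (270), FM-7 (90), FM-8 (504), FM-9 (70), FM-10 (729).
Sum: 336 + 108 + 80 + 720 + 270 + 90 + 504 + 70 + 729 = 2907.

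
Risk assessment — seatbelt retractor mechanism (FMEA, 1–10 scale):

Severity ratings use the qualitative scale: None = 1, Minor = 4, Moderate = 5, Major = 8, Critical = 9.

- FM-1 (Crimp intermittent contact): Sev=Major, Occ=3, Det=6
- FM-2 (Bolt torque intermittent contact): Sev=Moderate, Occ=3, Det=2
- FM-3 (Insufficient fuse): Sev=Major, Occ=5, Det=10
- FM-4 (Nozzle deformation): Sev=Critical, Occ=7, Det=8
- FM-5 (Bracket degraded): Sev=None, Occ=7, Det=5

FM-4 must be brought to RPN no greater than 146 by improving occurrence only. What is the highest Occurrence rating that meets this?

FM-4: S=9, O=7, D=8 → current RPN = 504.
Fixed product = 72. Need 72 × O ≤ 146, so O ≤ 146/72 = 2.03.
Maximum integer Occurrence rating = 2 (gives RPN 144; O=3 would give 216 > 146).

2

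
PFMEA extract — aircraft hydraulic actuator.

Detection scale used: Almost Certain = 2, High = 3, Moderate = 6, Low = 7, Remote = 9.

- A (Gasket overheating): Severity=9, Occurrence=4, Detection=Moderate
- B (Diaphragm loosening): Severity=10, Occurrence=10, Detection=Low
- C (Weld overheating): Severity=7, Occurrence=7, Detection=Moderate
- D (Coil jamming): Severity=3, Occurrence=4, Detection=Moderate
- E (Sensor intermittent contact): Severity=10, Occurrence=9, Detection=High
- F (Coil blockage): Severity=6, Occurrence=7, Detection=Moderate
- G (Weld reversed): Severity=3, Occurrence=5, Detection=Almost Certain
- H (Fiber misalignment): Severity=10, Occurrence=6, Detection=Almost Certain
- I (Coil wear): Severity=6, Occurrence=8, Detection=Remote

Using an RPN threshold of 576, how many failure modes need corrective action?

RPN = Severity × Occurrence × Detection:
  A: 9 × 4 × 6 = 216
  B: 10 × 10 × 7 = 700
  C: 7 × 7 × 6 = 294
  D: 3 × 4 × 6 = 72
  E: 10 × 9 × 3 = 270
  F: 6 × 7 × 6 = 252
  G: 3 × 5 × 2 = 30
  H: 10 × 6 × 2 = 120
  I: 6 × 8 × 9 = 432
Modes with RPN ≥ 576: B (700) → 1.

1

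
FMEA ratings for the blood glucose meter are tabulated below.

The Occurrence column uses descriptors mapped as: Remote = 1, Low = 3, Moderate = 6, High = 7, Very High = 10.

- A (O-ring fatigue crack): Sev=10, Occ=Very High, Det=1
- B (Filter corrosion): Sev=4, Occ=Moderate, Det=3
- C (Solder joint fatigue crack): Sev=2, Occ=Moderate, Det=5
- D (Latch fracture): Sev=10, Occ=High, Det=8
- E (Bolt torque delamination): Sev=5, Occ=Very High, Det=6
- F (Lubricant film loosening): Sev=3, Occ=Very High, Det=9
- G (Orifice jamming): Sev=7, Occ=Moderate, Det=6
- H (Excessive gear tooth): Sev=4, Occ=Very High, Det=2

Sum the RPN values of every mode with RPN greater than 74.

1562

RPN = Severity × Occurrence × Detection:
  A: 10 × 10 × 1 = 100
  B: 4 × 6 × 3 = 72
  C: 2 × 6 × 5 = 60
  D: 10 × 7 × 8 = 560
  E: 5 × 10 × 6 = 300
  F: 3 × 10 × 9 = 270
  G: 7 × 6 × 6 = 252
  H: 4 × 10 × 2 = 80
RPN > 74: A (100), D (560), E (300), F (270), G (252), H (80).
Sum: 100 + 560 + 300 + 270 + 252 + 80 = 1562.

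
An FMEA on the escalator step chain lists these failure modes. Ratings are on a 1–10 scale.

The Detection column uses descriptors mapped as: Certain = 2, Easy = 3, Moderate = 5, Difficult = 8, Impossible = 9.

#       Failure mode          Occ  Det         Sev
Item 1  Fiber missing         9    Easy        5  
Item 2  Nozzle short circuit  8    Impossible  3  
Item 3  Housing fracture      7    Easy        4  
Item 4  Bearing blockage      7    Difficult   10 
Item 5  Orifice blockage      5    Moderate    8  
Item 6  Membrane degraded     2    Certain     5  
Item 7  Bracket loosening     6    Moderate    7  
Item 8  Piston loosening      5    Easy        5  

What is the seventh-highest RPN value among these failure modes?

RPN = Severity × Occurrence × Detection:
  Item 1: 5 × 9 × 3 = 135
  Item 2: 3 × 8 × 9 = 216
  Item 3: 4 × 7 × 3 = 84
  Item 4: 10 × 7 × 8 = 560
  Item 5: 8 × 5 × 5 = 200
  Item 6: 5 × 2 × 2 = 20
  Item 7: 7 × 6 × 5 = 210
  Item 8: 5 × 5 × 3 = 75
Sorted descending: 560, 216, 210, 200, 135, 84, 75, 20.
The seventh-highest RPN is 75 (Item 8).

75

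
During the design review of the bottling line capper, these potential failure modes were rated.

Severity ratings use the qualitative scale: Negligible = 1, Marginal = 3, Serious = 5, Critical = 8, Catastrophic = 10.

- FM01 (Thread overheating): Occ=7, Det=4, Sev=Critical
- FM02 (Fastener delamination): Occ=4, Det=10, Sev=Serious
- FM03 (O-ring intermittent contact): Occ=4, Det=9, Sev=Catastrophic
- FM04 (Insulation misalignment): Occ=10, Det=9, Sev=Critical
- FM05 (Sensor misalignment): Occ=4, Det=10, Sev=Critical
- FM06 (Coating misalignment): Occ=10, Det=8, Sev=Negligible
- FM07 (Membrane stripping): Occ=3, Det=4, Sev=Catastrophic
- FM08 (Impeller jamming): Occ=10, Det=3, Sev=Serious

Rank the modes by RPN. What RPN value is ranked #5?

RPN = Severity × Occurrence × Detection:
  FM01: 8 × 7 × 4 = 224
  FM02: 5 × 4 × 10 = 200
  FM03: 10 × 4 × 9 = 360
  FM04: 8 × 10 × 9 = 720
  FM05: 8 × 4 × 10 = 320
  FM06: 1 × 10 × 8 = 80
  FM07: 10 × 3 × 4 = 120
  FM08: 5 × 10 × 3 = 150
Sorted descending: 720, 360, 320, 224, 200, 150, 120, 80.
The fifth-highest RPN is 200 (FM02).

200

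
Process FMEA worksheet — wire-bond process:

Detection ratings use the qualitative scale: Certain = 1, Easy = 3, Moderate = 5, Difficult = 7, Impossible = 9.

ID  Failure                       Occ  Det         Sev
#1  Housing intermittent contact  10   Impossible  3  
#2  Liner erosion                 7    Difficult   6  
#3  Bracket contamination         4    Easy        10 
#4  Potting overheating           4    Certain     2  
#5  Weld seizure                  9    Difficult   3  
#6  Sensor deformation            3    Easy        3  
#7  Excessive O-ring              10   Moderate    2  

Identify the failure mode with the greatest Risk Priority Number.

RPN = Severity × Occurrence × Detection:
  #1: 3 × 10 × 9 = 270
  #2: 6 × 7 × 7 = 294
  #3: 10 × 4 × 3 = 120
  #4: 2 × 4 × 1 = 8
  #5: 3 × 9 × 7 = 189
  #6: 3 × 3 × 3 = 27
  #7: 2 × 10 × 5 = 100
Highest RPN is 294 → #2.

#2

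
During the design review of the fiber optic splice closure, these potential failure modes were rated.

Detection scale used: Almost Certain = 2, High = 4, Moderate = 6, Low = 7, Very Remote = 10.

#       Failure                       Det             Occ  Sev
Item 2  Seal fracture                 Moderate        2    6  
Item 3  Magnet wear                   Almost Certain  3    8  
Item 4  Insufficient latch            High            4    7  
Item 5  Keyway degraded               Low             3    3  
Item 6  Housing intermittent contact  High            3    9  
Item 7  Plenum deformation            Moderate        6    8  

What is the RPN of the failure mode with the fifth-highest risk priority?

63

RPN = Severity × Occurrence × Detection:
  Item 2: 6 × 2 × 6 = 72
  Item 3: 8 × 3 × 2 = 48
  Item 4: 7 × 4 × 4 = 112
  Item 5: 3 × 3 × 7 = 63
  Item 6: 9 × 3 × 4 = 108
  Item 7: 8 × 6 × 6 = 288
Sorted descending: 288, 112, 108, 72, 63, 48.
The fifth-highest RPN is 63 (Item 5).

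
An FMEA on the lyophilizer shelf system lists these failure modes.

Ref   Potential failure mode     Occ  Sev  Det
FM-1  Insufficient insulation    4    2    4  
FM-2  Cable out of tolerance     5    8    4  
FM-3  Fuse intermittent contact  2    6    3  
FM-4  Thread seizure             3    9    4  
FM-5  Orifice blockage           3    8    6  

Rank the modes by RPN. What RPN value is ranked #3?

RPN = Severity × Occurrence × Detection:
  FM-1: 2 × 4 × 4 = 32
  FM-2: 8 × 5 × 4 = 160
  FM-3: 6 × 2 × 3 = 36
  FM-4: 9 × 3 × 4 = 108
  FM-5: 8 × 3 × 6 = 144
Sorted descending: 160, 144, 108, 36, 32.
The third-highest RPN is 108 (FM-4).

108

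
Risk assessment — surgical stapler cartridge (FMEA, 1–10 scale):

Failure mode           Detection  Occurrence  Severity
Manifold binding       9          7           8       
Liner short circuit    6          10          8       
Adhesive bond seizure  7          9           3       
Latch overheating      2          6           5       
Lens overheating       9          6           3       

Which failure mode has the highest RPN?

Manifold binding

RPN = Severity × Occurrence × Detection:
  Manifold binding: 8 × 7 × 9 = 504
  Liner short circuit: 8 × 10 × 6 = 480
  Adhesive bond seizure: 3 × 9 × 7 = 189
  Latch overheating: 5 × 6 × 2 = 60
  Lens overheating: 3 × 6 × 9 = 162
Highest RPN is 504 → Manifold binding.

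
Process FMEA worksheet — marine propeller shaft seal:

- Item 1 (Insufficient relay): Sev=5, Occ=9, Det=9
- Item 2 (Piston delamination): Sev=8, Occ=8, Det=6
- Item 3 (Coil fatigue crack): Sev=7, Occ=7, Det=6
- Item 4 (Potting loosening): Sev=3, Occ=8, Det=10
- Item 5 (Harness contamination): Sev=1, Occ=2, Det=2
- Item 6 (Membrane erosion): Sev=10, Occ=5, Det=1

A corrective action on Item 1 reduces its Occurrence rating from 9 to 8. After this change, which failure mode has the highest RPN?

RPN = Severity × Occurrence × Detection:
  Item 1: 5 × 9 × 9 = 405
  Item 2: 8 × 8 × 6 = 384
  Item 3: 7 × 7 × 6 = 294
  Item 4: 3 × 8 × 10 = 240
  Item 5: 1 × 2 × 2 = 4
  Item 6: 10 × 5 × 1 = 50
After action: Item 1 → 5 × 8 × 9 = 360.
Revised RPNs: Item 2=384, Item 1=360, Item 3=294, Item 4=240, Item 6=50, Item 5=4.
Highest is now Item 2 (384).

Item 2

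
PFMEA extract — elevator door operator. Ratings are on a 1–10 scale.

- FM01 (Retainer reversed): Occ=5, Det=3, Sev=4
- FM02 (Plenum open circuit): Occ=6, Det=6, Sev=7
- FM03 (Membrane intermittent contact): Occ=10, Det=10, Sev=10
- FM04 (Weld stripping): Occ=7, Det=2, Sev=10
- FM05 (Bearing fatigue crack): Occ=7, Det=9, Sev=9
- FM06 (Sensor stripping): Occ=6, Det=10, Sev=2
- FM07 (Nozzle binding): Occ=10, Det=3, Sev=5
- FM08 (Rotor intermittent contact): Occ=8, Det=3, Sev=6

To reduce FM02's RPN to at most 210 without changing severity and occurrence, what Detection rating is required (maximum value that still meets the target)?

FM02: S=7, O=6, D=6 → current RPN = 252.
Fixed product = 42. Need 42 × D ≤ 210, so D ≤ 210/42 = 5.00.
Maximum integer Detection rating = 5 (gives RPN 210; D=6 would give 252 > 210).

5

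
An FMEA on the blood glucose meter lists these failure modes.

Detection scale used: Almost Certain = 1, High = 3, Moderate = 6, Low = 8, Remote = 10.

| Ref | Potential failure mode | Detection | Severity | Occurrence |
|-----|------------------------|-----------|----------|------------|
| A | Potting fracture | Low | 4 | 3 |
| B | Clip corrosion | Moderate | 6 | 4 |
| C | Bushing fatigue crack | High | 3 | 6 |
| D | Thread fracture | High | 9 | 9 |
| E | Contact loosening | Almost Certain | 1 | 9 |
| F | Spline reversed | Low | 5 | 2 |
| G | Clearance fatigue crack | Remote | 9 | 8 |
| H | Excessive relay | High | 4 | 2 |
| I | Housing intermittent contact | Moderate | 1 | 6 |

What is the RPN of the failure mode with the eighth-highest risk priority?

24

RPN = Severity × Occurrence × Detection:
  A: 4 × 3 × 8 = 96
  B: 6 × 4 × 6 = 144
  C: 3 × 6 × 3 = 54
  D: 9 × 9 × 3 = 243
  E: 1 × 9 × 1 = 9
  F: 5 × 2 × 8 = 80
  G: 9 × 8 × 10 = 720
  H: 4 × 2 × 3 = 24
  I: 1 × 6 × 6 = 36
Sorted descending: 720, 243, 144, 96, 80, 54, 36, 24, 9.
The eighth-highest RPN is 24 (H).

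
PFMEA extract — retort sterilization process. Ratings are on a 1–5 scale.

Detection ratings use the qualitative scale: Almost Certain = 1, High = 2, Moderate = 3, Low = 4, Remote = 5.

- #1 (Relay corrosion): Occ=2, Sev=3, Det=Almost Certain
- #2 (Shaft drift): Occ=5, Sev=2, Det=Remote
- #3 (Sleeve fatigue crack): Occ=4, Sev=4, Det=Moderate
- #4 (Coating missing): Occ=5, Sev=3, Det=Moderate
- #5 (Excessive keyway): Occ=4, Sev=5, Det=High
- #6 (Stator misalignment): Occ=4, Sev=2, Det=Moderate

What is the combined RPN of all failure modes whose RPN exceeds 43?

RPN = Severity × Occurrence × Detection:
  #1: 3 × 2 × 1 = 6
  #2: 2 × 5 × 5 = 50
  #3: 4 × 4 × 3 = 48
  #4: 3 × 5 × 3 = 45
  #5: 5 × 4 × 2 = 40
  #6: 2 × 4 × 3 = 24
RPN > 43: #2 (50), #3 (48), #4 (45).
Sum: 50 + 48 + 45 = 143.

143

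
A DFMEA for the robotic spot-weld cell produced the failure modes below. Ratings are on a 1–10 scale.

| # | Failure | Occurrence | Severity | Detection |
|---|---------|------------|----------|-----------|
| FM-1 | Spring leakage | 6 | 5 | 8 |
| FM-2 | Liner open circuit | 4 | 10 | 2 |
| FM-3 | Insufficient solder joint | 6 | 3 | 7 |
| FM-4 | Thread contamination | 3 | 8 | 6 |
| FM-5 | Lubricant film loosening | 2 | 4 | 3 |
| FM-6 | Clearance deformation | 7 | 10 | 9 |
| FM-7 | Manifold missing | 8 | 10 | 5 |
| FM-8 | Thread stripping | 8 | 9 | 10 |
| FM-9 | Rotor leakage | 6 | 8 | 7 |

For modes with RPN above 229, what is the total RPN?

2326

RPN = Severity × Occurrence × Detection:
  FM-1: 5 × 6 × 8 = 240
  FM-2: 10 × 4 × 2 = 80
  FM-3: 3 × 6 × 7 = 126
  FM-4: 8 × 3 × 6 = 144
  FM-5: 4 × 2 × 3 = 24
  FM-6: 10 × 7 × 9 = 630
  FM-7: 10 × 8 × 5 = 400
  FM-8: 9 × 8 × 10 = 720
  FM-9: 8 × 6 × 7 = 336
RPN > 229: FM-1 (240), FM-6 (630), FM-7 (400), FM-8 (720), FM-9 (336).
Sum: 240 + 630 + 400 + 720 + 336 = 2326.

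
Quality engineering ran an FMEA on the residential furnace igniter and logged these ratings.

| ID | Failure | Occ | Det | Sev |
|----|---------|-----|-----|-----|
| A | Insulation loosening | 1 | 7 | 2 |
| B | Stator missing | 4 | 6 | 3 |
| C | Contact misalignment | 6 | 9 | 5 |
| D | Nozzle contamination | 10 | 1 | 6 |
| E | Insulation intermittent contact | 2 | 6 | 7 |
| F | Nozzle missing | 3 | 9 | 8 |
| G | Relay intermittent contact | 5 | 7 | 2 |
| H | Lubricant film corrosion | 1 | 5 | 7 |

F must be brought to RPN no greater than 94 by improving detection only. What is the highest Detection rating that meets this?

3

F: S=8, O=3, D=9 → current RPN = 216.
Fixed product = 24. Need 24 × D ≤ 94, so D ≤ 94/24 = 3.92.
Maximum integer Detection rating = 3 (gives RPN 72; D=4 would give 96 > 94).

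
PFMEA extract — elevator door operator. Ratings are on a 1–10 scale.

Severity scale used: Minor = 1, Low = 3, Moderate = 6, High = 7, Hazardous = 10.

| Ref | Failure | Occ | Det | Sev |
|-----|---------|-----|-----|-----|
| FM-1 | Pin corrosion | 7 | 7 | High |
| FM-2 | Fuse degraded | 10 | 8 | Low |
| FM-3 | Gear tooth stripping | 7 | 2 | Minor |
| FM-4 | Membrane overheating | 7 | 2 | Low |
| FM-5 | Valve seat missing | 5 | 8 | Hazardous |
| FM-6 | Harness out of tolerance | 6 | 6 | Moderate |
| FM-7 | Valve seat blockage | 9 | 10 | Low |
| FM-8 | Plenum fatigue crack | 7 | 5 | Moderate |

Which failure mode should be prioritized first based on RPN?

RPN = Severity × Occurrence × Detection:
  FM-1: 7 × 7 × 7 = 343
  FM-2: 3 × 10 × 8 = 240
  FM-3: 1 × 7 × 2 = 14
  FM-4: 3 × 7 × 2 = 42
  FM-5: 10 × 5 × 8 = 400
  FM-6: 6 × 6 × 6 = 216
  FM-7: 3 × 9 × 10 = 270
  FM-8: 6 × 7 × 5 = 210
Highest RPN is 400 → FM-5.

FM-5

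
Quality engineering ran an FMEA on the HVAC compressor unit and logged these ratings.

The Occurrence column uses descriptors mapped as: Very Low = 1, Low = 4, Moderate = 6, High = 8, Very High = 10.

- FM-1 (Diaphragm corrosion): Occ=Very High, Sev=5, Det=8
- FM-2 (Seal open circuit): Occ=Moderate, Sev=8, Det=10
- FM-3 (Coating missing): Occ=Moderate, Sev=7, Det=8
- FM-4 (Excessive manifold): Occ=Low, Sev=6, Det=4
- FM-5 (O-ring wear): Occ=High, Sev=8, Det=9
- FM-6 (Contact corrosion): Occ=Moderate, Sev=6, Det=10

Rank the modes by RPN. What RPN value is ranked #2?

480

RPN = Severity × Occurrence × Detection:
  FM-1: 5 × 10 × 8 = 400
  FM-2: 8 × 6 × 10 = 480
  FM-3: 7 × 6 × 8 = 336
  FM-4: 6 × 4 × 4 = 96
  FM-5: 8 × 8 × 9 = 576
  FM-6: 6 × 6 × 10 = 360
Sorted descending: 576, 480, 400, 360, 336, 96.
The second-highest RPN is 480 (FM-2).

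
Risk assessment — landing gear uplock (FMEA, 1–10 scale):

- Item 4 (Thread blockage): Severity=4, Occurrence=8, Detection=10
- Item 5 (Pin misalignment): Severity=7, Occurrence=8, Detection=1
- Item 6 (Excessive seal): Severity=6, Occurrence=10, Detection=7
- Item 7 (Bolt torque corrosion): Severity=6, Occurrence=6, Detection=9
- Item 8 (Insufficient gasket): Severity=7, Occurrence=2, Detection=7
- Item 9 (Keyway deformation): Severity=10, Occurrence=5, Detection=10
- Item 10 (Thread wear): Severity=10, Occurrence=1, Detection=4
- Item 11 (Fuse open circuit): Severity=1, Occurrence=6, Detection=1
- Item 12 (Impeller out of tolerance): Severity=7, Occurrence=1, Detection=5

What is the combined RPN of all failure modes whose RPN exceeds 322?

1244

RPN = Severity × Occurrence × Detection:
  Item 4: 4 × 8 × 10 = 320
  Item 5: 7 × 8 × 1 = 56
  Item 6: 6 × 10 × 7 = 420
  Item 7: 6 × 6 × 9 = 324
  Item 8: 7 × 2 × 7 = 98
  Item 9: 10 × 5 × 10 = 500
  Item 10: 10 × 1 × 4 = 40
  Item 11: 1 × 6 × 1 = 6
  Item 12: 7 × 1 × 5 = 35
RPN > 322: Item 6 (420), Item 7 (324), Item 9 (500).
Sum: 420 + 324 + 500 = 1244.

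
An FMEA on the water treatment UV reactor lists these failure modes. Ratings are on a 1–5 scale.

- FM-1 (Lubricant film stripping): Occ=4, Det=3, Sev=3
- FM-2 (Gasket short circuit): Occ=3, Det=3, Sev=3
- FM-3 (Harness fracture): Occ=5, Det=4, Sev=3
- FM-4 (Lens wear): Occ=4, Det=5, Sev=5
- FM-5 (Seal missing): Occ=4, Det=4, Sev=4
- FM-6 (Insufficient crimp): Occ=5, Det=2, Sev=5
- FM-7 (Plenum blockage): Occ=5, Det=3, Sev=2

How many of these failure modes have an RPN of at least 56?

3

RPN = Severity × Occurrence × Detection:
  FM-1: 3 × 4 × 3 = 36
  FM-2: 3 × 3 × 3 = 27
  FM-3: 3 × 5 × 4 = 60
  FM-4: 5 × 4 × 5 = 100
  FM-5: 4 × 4 × 4 = 64
  FM-6: 5 × 5 × 2 = 50
  FM-7: 2 × 5 × 3 = 30
Modes with RPN ≥ 56: FM-3 (60), FM-4 (100), FM-5 (64) → 3.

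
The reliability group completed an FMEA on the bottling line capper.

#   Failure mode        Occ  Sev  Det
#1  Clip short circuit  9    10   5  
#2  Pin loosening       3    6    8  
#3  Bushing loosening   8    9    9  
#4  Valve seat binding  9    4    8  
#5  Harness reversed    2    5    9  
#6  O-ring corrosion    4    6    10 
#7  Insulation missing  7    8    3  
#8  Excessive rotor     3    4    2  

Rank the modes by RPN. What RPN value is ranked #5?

RPN = Severity × Occurrence × Detection:
  #1: 10 × 9 × 5 = 450
  #2: 6 × 3 × 8 = 144
  #3: 9 × 8 × 9 = 648
  #4: 4 × 9 × 8 = 288
  #5: 5 × 2 × 9 = 90
  #6: 6 × 4 × 10 = 240
  #7: 8 × 7 × 3 = 168
  #8: 4 × 3 × 2 = 24
Sorted descending: 648, 450, 288, 240, 168, 144, 90, 24.
The fifth-highest RPN is 168 (#7).

168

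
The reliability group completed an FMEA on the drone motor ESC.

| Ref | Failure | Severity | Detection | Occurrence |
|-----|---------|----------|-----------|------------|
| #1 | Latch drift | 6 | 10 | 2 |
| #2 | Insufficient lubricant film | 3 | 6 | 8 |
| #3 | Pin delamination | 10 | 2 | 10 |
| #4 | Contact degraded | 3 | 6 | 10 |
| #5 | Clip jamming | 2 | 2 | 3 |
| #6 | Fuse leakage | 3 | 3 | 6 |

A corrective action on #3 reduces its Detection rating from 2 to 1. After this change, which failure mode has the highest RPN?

#4

RPN = Severity × Occurrence × Detection:
  #1: 6 × 2 × 10 = 120
  #2: 3 × 8 × 6 = 144
  #3: 10 × 10 × 2 = 200
  #4: 3 × 10 × 6 = 180
  #5: 2 × 3 × 2 = 12
  #6: 3 × 6 × 3 = 54
After action: #3 → 10 × 10 × 1 = 100.
Revised RPNs: #4=180, #2=144, #1=120, #3=100, #6=54, #5=12.
Highest is now #4 (180).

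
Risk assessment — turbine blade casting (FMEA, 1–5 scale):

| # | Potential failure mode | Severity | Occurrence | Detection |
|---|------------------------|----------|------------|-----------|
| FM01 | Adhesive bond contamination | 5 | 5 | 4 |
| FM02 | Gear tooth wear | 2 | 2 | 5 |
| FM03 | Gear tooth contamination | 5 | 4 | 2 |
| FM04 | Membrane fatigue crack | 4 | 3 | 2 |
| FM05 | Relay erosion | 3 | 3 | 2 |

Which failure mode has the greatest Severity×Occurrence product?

FM01

Criticality = Severity × Occurrence:
  FM01: 5 × 5 = 25
  FM02: 2 × 2 = 4
  FM03: 5 × 4 = 20
  FM04: 4 × 3 = 12
  FM05: 3 × 3 = 9
Highest criticality is 25 → FM01.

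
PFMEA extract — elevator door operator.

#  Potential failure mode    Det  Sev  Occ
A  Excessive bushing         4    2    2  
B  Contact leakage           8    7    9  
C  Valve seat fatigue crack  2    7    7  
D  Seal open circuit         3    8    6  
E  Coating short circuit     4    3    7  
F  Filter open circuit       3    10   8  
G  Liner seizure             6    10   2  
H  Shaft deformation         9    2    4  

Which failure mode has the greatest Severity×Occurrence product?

F

Criticality = Severity × Occurrence:
  A: 2 × 2 = 4
  B: 7 × 9 = 63
  C: 7 × 7 = 49
  D: 8 × 6 = 48
  E: 3 × 7 = 21
  F: 10 × 8 = 80
  G: 10 × 2 = 20
  H: 2 × 4 = 8
Highest criticality is 80 → F.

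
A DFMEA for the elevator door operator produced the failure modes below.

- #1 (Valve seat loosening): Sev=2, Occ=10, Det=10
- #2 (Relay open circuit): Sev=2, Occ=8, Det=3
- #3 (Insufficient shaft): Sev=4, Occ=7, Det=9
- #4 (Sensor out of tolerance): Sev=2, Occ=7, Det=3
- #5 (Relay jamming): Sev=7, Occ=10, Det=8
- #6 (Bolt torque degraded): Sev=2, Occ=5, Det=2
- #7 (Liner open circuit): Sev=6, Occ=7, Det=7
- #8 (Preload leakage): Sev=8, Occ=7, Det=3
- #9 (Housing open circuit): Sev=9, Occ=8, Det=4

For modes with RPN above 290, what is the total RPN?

RPN = Severity × Occurrence × Detection:
  #1: 2 × 10 × 10 = 200
  #2: 2 × 8 × 3 = 48
  #3: 4 × 7 × 9 = 252
  #4: 2 × 7 × 3 = 42
  #5: 7 × 10 × 8 = 560
  #6: 2 × 5 × 2 = 20
  #7: 6 × 7 × 7 = 294
  #8: 8 × 7 × 3 = 168
  #9: 9 × 8 × 4 = 288
RPN > 290: #5 (560), #7 (294).
Sum: 560 + 294 = 854.

854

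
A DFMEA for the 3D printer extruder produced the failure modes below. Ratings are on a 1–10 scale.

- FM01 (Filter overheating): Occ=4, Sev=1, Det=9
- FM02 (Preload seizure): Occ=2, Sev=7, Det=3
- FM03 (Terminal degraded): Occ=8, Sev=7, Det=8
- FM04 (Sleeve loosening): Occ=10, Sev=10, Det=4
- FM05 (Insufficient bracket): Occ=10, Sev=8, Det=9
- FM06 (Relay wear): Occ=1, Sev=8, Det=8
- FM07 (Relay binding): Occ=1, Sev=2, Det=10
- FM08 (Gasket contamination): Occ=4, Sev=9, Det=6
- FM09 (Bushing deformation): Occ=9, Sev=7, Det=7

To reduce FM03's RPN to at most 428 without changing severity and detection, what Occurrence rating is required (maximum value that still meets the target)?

7

FM03: S=7, O=8, D=8 → current RPN = 448.
Fixed product = 56. Need 56 × O ≤ 428, so O ≤ 428/56 = 7.64.
Maximum integer Occurrence rating = 7 (gives RPN 392; O=8 would give 448 > 428).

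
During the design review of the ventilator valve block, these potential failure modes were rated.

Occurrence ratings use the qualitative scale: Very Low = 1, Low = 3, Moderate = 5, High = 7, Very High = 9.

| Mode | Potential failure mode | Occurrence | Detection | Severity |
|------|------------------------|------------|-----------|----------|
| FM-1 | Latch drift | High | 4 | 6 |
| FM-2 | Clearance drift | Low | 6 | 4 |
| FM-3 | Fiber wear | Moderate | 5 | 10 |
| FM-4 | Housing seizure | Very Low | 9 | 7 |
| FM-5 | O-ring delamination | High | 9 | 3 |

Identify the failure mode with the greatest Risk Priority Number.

RPN = Severity × Occurrence × Detection:
  FM-1: 6 × 7 × 4 = 168
  FM-2: 4 × 3 × 6 = 72
  FM-3: 10 × 5 × 5 = 250
  FM-4: 7 × 1 × 9 = 63
  FM-5: 3 × 7 × 9 = 189
Highest RPN is 250 → FM-3.

FM-3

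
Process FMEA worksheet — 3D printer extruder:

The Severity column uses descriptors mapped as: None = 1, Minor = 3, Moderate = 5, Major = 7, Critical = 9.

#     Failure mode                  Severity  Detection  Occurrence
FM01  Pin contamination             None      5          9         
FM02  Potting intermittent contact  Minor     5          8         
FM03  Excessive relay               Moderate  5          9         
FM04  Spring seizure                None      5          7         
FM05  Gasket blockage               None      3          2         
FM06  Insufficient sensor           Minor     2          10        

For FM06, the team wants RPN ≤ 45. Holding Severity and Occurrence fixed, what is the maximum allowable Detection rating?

1

FM06: S=3, O=10, D=2 → current RPN = 60.
Fixed product = 30. Need 30 × D ≤ 45, so D ≤ 45/30 = 1.50.
Maximum integer Detection rating = 1 (gives RPN 30; D=2 would give 60 > 45).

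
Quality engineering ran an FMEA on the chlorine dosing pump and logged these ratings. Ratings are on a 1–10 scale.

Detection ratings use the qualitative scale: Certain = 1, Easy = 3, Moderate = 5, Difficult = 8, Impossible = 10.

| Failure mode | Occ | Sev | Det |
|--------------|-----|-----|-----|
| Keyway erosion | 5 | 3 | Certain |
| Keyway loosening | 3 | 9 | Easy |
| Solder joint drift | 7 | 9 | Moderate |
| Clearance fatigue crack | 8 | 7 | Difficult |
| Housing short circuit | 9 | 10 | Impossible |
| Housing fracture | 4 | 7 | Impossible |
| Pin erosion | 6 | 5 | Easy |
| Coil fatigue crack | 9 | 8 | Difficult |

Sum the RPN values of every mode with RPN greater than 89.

RPN = Severity × Occurrence × Detection:
  Keyway erosion: 3 × 5 × 1 = 15
  Keyway loosening: 9 × 3 × 3 = 81
  Solder joint drift: 9 × 7 × 5 = 315
  Clearance fatigue crack: 7 × 8 × 8 = 448
  Housing short circuit: 10 × 9 × 10 = 900
  Housing fracture: 7 × 4 × 10 = 280
  Pin erosion: 5 × 6 × 3 = 90
  Coil fatigue crack: 8 × 9 × 8 = 576
RPN > 89: Solder joint drift (315), Clearance fatigue crack (448), Housing short circuit (900), Housing fracture (280), Pin erosion (90), Coil fatigue crack (576).
Sum: 315 + 448 + 900 + 280 + 90 + 576 = 2609.

2609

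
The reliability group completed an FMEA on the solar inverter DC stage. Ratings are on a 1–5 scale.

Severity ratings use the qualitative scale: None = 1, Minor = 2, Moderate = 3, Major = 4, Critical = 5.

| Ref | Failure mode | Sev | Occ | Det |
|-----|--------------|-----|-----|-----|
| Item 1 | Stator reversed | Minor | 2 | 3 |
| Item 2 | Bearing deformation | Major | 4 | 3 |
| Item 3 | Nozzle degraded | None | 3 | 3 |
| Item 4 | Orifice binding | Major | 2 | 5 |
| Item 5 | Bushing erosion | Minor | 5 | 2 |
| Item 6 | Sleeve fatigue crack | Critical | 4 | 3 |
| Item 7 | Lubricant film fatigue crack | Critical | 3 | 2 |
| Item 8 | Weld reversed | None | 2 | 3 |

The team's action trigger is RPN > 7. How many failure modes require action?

RPN = Severity × Occurrence × Detection:
  Item 1: 2 × 2 × 3 = 12
  Item 2: 4 × 4 × 3 = 48
  Item 3: 1 × 3 × 3 = 9
  Item 4: 4 × 2 × 5 = 40
  Item 5: 2 × 5 × 2 = 20
  Item 6: 5 × 4 × 3 = 60
  Item 7: 5 × 3 × 2 = 30
  Item 8: 1 × 2 × 3 = 6
Modes with RPN > 7: Item 1 (12), Item 2 (48), Item 3 (9), Item 4 (40), Item 5 (20), Item 6 (60), Item 7 (30) → 7.

7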